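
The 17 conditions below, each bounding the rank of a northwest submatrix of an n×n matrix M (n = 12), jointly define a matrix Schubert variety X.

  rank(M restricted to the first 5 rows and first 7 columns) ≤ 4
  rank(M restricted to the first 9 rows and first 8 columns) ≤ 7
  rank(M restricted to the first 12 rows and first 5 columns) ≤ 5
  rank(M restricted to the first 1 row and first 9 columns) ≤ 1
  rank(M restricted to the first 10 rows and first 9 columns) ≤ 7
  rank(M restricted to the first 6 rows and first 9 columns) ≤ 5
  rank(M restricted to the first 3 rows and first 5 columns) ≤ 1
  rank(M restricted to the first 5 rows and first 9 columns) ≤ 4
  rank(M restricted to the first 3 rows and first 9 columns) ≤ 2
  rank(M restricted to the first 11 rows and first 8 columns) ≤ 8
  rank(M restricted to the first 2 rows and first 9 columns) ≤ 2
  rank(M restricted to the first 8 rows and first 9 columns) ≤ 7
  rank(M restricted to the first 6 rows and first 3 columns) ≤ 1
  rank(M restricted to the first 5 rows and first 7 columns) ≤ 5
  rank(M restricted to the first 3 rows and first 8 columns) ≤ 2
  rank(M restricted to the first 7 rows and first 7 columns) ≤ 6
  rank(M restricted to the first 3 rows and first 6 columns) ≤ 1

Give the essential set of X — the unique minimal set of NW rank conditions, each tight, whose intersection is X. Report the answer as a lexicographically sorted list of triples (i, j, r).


Reconstructing r_w from the 17 given conditions:

  1 1 1 1 1 1 1 1 1 1 1 1
  1 1 1 1 1 1 2 2 2 2 2 2
  1 1 1 1 1 1 2 2 2 3 3 3
  1 1 1 2 2 2 3 3 3 4 4 4
  1 1 1 2 3 3 4 4 4 5 5 5
  1 1 1 2 3 4 5 5 5 6 6 6
  1 2 2 3 4 5 6 6 6 7 7 7
  1 2 3 4 5 6 7 7 7 8 8 8
  1 2 3 4 5 6 7 7 7 8 9 9
  1 2 3 4 5 6 7 7 7 8 9 10
  1 2 3 4 5 6 7 8 8 9 10 11
  1 2 3 4 5 6 7 8 9 10 11 12

reading off 1-entries of Δ²R: w = (1, 7, 10, 4, 5, 6, 2, 3, 11, 12, 8, 9).

Rothe diagram D(w) (22 cells), 4 SE-corners (essential conditions):

[(3, 6, 1), (3, 9, 2), (6, 3, 1), (10, 9, 7)]


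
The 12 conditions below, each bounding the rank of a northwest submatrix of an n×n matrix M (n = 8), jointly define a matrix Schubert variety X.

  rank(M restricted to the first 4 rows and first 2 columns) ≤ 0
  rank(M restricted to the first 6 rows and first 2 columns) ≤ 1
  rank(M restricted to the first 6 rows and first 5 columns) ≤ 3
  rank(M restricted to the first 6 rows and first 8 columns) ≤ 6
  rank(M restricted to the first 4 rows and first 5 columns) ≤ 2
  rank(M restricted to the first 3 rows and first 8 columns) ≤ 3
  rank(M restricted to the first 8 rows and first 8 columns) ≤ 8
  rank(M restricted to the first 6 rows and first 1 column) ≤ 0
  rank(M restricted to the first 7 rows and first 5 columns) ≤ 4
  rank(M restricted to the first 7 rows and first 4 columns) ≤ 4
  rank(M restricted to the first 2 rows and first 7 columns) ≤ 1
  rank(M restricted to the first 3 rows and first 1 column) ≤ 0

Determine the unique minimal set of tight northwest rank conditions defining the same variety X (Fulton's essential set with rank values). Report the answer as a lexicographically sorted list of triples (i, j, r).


Recovering R(i,j) via the rank-extension bound from the 12 conditions:

  0 | 0 | 1 | 1 | 1 | 1 | 1 | 1
  0 | 0 | 1 | 1 | 1 | 1 | 1 | 2
  0 | 0 | 1 | 2 | 2 | 2 | 2 | 3
  0 | 0 | 1 | 2 | 2 | 3 | 3 | 4
  0 | 1 | 2 | 3 | 3 | 4 | 4 | 5
  0 | 1 | 2 | 3 | 3 | 4 | 5 | 6
  1 | 2 | 3 | 4 | 4 | 5 | 6 | 7
  1 | 2 | 3 | 4 | 5 | 6 | 7 | 8

hence w(1..8) = (3, 8, 4, 6, 2, 7, 1, 5).

Rothe diagram D(w) (16 cells), 5 SE-corners (essential conditions):

[(2, 7, 1), (4, 2, 0), (4, 5, 2), (6, 1, 0), (6, 5, 3)]


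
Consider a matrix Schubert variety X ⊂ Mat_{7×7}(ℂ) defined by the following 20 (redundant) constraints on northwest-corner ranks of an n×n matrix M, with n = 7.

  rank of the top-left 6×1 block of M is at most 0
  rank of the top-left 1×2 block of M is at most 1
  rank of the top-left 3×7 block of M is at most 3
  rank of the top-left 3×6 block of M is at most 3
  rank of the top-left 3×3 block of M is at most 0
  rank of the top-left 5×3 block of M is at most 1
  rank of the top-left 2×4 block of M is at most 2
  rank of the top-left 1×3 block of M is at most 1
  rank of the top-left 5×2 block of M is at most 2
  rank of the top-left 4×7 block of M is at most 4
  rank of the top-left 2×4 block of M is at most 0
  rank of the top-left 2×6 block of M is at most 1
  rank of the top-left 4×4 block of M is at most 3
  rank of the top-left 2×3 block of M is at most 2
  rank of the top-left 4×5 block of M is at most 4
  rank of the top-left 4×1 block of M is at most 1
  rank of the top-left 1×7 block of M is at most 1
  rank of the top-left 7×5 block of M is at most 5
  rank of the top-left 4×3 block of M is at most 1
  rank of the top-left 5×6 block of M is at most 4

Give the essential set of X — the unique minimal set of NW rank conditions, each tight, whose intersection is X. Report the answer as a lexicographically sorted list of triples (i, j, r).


Recovering R(i,j) via the rank-extension bound from the 20 conditions:

  0, 0, 0, 0, 1, 1, 1
  0, 0, 0, 0, 1, 1, 2
  0, 0, 0, 1, 2, 2, 3
  0, 1, 1, 2, 3, 3, 4
  0, 1, 1, 2, 3, 4, 5
  0, 1, 2, 3, 4, 5, 6
  1, 2, 3, 4, 5, 6, 7

second differences of R give the permutation w = (5, 7, 4, 2, 6, 3, 1).

D(w) has 16 cells with 5 SE-corners; essential set:

[(2, 4, 0), (2, 6, 1), (3, 3, 0), (5, 3, 1), (6, 1, 0)]


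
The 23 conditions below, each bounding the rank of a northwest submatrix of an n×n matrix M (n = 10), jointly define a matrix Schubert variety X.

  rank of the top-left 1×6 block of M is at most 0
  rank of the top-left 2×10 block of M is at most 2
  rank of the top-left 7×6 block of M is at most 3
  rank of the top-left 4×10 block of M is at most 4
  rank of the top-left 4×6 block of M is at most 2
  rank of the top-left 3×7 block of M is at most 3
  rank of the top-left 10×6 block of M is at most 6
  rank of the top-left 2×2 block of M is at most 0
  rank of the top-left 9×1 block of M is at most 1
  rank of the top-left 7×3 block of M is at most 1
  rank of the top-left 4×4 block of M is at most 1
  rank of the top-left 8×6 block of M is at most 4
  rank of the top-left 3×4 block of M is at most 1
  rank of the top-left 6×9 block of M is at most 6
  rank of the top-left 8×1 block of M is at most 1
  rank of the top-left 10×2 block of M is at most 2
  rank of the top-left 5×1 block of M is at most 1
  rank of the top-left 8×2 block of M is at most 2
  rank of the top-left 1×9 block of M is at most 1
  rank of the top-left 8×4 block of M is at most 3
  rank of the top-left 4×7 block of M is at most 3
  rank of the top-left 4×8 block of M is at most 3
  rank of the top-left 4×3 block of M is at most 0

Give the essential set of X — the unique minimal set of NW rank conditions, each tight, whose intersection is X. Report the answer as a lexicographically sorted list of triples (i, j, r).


Recovering R(i,j) via the rank-extension bound from the 23 conditions:

  row 1: 0, 0, 0, 0, 0, 0, 1, 1, 1, 1
  row 2: 0, 0, 0, 1, 1, 1, 2, 2, 2, 2
  row 3: 0, 0, 0, 1, 2, 2, 3, 3, 3, 3
  row 4: 0, 0, 0, 1, 2, 2, 3, 3, 4, 4
  row 5: 1, 1, 1, 2, 3, 3, 4, 4, 5, 5
  row 6: 1, 1, 1, 2, 3, 3, 4, 5, 6, 6
  row 7: 1, 1, 1, 2, 3, 3, 4, 5, 6, 7
  row 8: 1, 2, 2, 3, 4, 4, 5, 6, 7, 8
  row 9: 1, 2, 3, 4, 5, 5, 6, 7, 8, 9
  row 10: 1, 2, 3, 4, 5, 6, 7, 8, 9, 10

reading off 1-entries of Δ²R: w = (7, 4, 5, 9, 1, 8, 10, 2, 3, 6).

6 SE-corners of the 23-cell Rothe diagram give Ess(w):

[(1, 6, 0), (4, 3, 0), (4, 6, 2), (4, 8, 3), (7, 3, 1), (7, 6, 3)]


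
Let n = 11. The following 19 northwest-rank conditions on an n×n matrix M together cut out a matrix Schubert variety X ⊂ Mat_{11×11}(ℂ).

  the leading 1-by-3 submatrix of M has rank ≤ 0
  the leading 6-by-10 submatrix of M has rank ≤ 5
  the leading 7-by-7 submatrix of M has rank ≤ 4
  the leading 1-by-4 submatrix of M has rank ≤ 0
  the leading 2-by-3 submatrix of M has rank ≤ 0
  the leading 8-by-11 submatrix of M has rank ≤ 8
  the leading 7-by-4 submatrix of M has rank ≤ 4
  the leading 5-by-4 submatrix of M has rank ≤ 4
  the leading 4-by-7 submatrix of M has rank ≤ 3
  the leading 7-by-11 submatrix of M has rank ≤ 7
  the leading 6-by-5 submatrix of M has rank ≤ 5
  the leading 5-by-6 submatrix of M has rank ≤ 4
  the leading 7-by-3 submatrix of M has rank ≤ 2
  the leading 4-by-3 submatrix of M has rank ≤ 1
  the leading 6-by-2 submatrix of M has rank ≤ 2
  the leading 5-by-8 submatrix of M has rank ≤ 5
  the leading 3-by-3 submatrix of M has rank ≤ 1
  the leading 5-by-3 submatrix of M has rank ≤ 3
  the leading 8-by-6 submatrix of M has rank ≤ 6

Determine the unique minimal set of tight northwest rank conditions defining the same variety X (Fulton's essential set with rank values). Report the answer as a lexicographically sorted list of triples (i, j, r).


Rank table r_w(11×11) implied by the 19 constraints:

  row 1: 0 0 0 0 1 1 1 1 1 1 1
  row 2: 0 0 0 1 2 2 2 2 2 2 2
  row 3: 1 1 1 2 3 3 3 3 3 3 3
  row 4: 1 1 1 2 3 3 3 4 4 4 4
  row 5: 1 2 2 3 4 4 4 5 5 5 5
  row 6: 1 2 2 3 4 4 4 5 5 5 6
  row 7: 1 2 2 3 4 4 4 5 6 6 7
  row 8: 1 2 3 4 5 5 5 6 7 7 8
  row 9: 1 2 3 4 5 6 6 7 8 8 9
  row 10: 1 2 3 4 5 6 7 8 9 9 10
  row 11: 1 2 3 4 5 6 7 8 9 10 11

second differences of R give the permutation w = (5, 4, 1, 8, 2, 11, 9, 3, 6, 7, 10).

Rothe diagram D(w) (19 cells), 7 SE-corners (essential conditions):

[(1, 4, 0), (2, 3, 0), (4, 3, 1), (4, 7, 3), (6, 10, 5), (7, 3, 2), (7, 7, 4)]


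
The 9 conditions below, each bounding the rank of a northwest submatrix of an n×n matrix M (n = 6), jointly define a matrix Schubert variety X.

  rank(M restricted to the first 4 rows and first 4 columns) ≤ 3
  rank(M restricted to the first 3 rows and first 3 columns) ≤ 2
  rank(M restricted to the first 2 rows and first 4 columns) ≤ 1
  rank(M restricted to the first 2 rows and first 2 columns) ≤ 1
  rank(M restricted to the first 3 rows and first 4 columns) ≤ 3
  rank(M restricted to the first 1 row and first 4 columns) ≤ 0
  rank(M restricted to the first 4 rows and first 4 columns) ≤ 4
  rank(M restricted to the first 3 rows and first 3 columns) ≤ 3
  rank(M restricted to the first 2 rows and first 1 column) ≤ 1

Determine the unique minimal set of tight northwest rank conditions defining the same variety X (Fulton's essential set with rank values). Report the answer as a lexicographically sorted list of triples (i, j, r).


Propagating the 9 rank bounds to every northwest block:

  row 1: 0 | 0 | 0 | 0 | 1 | 1
  row 2: 1 | 1 | 1 | 1 | 2 | 2
  row 3: 1 | 2 | 2 | 2 | 3 | 3
  row 4: 1 | 2 | 3 | 3 | 4 | 4
  row 5: 1 | 2 | 3 | 4 | 5 | 5
  row 6: 1 | 2 | 3 | 4 | 5 | 6

hence w(1..6) = (5, 1, 2, 3, 4, 6).

|D(w)|=4, |Ess(w)|=1:

[(1, 4, 0)]


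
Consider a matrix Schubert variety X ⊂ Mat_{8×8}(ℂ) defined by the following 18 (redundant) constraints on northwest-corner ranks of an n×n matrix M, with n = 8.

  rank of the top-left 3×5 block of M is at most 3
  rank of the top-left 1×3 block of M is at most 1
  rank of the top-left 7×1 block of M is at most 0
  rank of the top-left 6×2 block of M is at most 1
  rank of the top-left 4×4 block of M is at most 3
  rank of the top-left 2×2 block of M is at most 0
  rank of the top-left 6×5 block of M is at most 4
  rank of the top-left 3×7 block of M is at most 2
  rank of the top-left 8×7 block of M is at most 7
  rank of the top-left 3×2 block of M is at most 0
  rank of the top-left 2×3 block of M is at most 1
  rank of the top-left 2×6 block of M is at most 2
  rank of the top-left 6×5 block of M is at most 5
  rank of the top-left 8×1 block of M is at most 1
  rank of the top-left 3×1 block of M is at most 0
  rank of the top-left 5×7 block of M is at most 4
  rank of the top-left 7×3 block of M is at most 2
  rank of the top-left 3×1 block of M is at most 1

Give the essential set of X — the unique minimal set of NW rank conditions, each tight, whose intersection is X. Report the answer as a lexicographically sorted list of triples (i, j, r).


Computing R[i][j] = min implied NW-rank bound (n=8, 18 conditions):

  i=1: 0  0  1  1  1  1  1  1
  i=2: 0  0  1  2  2  2  2  2
  i=3: 0  0  1  2  2  2  2  3
  i=4: 0  1  2  3  3  3  3  4
  i=5: 0  1  2  3  4  4  4  5
  i=6: 0  1  2  3  4  5  5  6
  i=7: 0  1  2  3  4  5  6  7
  i=8: 1  2  3  4  5  6  7  8

second differences of R give the permutation w = (3, 4, 8, 2, 5, 6, 7, 1).

|D(w)|=13, |Ess(w)|=3:

[(3, 2, 0), (3, 7, 2), (7, 1, 0)]


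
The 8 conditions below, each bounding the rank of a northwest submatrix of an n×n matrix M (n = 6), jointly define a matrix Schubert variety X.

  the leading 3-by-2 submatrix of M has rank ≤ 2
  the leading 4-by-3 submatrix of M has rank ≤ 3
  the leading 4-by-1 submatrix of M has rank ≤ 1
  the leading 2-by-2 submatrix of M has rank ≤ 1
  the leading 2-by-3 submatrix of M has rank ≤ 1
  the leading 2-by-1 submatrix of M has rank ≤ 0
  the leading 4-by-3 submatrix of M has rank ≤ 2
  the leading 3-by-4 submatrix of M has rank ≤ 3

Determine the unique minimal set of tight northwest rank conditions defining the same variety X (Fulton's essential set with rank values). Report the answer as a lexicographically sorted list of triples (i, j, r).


Reconstructing r_w from the 8 given conditions:

  0 | 1 | 1 | 1 | 1 | 1
  0 | 1 | 1 | 2 | 2 | 2
  1 | 2 | 2 | 3 | 3 | 3
  1 | 2 | 2 | 3 | 4 | 4
  1 | 2 | 3 | 4 | 5 | 5
  1 | 2 | 3 | 4 | 5 | 6

reading off 1-entries of Δ²R: w = (2, 4, 1, 5, 3, 6).

Rothe diagram D(w) (4 cells), 3 SE-corners (essential conditions):

[(2, 1, 0), (2, 3, 1), (4, 3, 2)]


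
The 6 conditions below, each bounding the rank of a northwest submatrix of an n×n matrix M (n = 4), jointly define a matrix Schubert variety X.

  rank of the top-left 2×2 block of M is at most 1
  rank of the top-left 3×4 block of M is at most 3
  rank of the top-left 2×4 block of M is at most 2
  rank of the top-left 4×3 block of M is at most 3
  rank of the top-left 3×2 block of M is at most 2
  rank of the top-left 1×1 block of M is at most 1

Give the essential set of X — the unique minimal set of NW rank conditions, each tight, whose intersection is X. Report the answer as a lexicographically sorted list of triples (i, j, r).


The tightest implied rank at each (i,j), from the 6 conditions:

  row 1: 1, 1, 1, 1
  row 2: 1, 1, 2, 2
  row 3: 1, 2, 3, 3
  row 4: 1, 2, 3, 4

hence w(1..4) = (1, 3, 2, 4).

ℓ(w)=1; the 1 essential cell (i,j,r):

[(2, 2, 1)]


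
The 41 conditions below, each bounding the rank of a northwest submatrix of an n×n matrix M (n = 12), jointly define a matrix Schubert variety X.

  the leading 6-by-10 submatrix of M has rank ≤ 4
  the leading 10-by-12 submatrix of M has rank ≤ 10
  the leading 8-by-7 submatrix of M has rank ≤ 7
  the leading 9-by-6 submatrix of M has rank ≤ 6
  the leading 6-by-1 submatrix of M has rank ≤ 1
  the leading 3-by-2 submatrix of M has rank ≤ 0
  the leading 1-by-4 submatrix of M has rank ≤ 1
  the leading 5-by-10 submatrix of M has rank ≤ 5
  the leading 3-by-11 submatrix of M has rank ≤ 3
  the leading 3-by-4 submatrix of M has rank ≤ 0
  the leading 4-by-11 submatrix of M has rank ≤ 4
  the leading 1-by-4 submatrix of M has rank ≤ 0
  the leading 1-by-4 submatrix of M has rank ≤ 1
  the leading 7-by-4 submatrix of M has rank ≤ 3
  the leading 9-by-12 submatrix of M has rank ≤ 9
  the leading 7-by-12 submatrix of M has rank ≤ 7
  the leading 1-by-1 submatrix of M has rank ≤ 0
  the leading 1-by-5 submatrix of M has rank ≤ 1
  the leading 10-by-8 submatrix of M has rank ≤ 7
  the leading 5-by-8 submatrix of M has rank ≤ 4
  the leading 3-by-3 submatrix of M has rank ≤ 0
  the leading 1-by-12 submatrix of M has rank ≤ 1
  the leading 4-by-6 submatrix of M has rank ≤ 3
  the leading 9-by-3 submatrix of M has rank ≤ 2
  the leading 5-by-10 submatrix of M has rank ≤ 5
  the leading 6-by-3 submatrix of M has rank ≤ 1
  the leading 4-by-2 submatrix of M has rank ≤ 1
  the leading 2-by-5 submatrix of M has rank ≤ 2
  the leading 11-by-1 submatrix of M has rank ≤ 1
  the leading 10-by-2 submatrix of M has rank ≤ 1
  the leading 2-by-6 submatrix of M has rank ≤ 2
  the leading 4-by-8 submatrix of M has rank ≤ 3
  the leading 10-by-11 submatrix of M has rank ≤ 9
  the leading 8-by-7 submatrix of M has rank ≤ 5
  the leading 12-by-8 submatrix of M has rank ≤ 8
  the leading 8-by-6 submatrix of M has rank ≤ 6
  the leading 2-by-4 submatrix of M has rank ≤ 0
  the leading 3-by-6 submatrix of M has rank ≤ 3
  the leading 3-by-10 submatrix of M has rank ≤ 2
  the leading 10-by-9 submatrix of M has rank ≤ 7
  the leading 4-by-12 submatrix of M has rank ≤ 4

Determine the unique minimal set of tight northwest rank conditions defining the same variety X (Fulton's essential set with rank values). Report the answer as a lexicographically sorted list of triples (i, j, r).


Computing R[i][j] = min implied NW-rank bound (n=12, 41 conditions):

  0 0 0 0 1 1 1 1 1 1 1 1
  0 0 0 0 1 2 2 2 2 2 2 2
  0 0 0 0 1 2 2 2 2 2 3 3
  1 1 1 1 2 3 3 3 3 3 4 4
  1 1 1 2 3 4 4 4 4 4 5 5
  1 1 1 2 3 4 4 4 4 4 5 6
  1 1 2 3 4 5 5 5 5 5 6 7
  1 1 2 3 4 5 5 6 6 6 7 8
  1 1 2 3 4 5 6 7 7 7 8 9
  1 1 2 3 4 5 6 7 7 8 9 10
  1 2 3 4 5 6 7 8 8 9 10 11
  1 2 3 4 5 6 7 8 9 10 11 12

hence w(1..12) = (5, 6, 11, 1, 4, 12, 3, 8, 7, 10, 2, 9).

|D(w)|=30, |Ess(w)|=7:

[(3, 4, 0), (3, 10, 2), (6, 3, 1), (6, 10, 4), (8, 7, 5), (10, 2, 1), (10, 9, 7)]


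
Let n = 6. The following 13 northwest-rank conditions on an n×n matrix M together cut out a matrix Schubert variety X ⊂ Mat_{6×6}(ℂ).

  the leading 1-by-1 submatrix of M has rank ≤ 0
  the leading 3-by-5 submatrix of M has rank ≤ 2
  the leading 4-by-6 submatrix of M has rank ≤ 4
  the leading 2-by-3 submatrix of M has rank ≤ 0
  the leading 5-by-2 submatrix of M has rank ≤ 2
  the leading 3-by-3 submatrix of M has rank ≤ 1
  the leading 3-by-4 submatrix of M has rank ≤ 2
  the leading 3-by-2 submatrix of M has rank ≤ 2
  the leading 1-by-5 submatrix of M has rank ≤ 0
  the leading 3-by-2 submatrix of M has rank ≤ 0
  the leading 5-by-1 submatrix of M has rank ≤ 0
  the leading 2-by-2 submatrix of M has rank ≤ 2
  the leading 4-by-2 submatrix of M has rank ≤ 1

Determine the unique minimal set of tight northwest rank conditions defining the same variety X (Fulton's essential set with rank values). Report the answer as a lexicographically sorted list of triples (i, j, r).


Rank table r_w(6×6) implied by the 13 constraints:

  i=1: 0  0  0  0  0  1
  i=2: 0  0  0  1  1  2
  i=3: 0  0  1  2  2  3
  i=4: 0  1  2  3  3  4
  i=5: 0  1  2  3  4  5
  i=6: 1  2  3  4  5  6

hence w(1..6) = (6, 4, 3, 2, 5, 1).

D(w) has 12 cells with 4 SE-corners; essential set:

[(1, 5, 0), (2, 3, 0), (3, 2, 0), (5, 1, 0)]


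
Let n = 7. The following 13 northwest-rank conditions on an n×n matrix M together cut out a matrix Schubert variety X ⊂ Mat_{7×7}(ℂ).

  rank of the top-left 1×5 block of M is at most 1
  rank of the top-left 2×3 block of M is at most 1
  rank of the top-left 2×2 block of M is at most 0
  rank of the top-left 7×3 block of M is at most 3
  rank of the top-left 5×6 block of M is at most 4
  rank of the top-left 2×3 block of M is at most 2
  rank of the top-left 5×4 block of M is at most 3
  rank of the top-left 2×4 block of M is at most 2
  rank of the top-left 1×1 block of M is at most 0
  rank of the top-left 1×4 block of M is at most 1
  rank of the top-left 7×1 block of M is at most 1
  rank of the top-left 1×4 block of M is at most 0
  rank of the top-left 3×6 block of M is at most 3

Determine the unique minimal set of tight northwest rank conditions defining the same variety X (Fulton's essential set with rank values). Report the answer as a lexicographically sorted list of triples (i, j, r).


Propagating the 13 rank bounds to every northwest block:

  i=1: 0, 0, 0, 0, 1, 1, 1
  i=2: 0, 0, 1, 1, 2, 2, 2
  i=3: 1, 1, 2, 2, 3, 3, 3
  i=4: 1, 2, 3, 3, 4, 4, 4
  i=5: 1, 2, 3, 3, 4, 4, 5
  i=6: 1, 2, 3, 4, 5, 5, 6
  i=7: 1, 2, 3, 4, 5, 6, 7

the unique w with this rank table is (5, 3, 1, 2, 7, 4, 6).

Rothe diagram D(w) (8 cells), 4 SE-corners (essential conditions):

[(1, 4, 0), (2, 2, 0), (5, 4, 3), (5, 6, 4)]


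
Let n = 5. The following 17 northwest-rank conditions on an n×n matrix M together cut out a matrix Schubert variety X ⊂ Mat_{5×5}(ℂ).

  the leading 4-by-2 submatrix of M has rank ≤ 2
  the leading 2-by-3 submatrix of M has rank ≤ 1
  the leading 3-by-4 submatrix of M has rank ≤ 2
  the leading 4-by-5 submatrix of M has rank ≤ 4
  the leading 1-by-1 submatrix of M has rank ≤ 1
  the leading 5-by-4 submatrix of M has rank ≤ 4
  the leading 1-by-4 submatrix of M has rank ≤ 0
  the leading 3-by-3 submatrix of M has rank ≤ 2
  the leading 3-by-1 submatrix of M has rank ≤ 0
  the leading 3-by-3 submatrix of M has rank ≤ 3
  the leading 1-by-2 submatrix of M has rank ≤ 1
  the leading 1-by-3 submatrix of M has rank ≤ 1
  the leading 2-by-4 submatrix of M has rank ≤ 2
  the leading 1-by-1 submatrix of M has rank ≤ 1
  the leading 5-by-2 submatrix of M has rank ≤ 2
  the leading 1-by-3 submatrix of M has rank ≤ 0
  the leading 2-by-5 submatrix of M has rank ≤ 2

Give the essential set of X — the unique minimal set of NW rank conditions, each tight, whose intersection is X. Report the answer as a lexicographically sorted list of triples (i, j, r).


Rank table r_w(5×5) implied by the 17 constraints:

  i=1: 0  0  0  0  1
  i=2: 0  1  1  1  2
  i=3: 0  1  2  2  3
  i=4: 1  2  3  3  4
  i=5: 1  2  3  4  5

the unique w with this rank table is (5, 2, 3, 1, 4).

ℓ(w)=6; the 2 essential cells (i,j,r):

[(1, 4, 0), (3, 1, 0)]


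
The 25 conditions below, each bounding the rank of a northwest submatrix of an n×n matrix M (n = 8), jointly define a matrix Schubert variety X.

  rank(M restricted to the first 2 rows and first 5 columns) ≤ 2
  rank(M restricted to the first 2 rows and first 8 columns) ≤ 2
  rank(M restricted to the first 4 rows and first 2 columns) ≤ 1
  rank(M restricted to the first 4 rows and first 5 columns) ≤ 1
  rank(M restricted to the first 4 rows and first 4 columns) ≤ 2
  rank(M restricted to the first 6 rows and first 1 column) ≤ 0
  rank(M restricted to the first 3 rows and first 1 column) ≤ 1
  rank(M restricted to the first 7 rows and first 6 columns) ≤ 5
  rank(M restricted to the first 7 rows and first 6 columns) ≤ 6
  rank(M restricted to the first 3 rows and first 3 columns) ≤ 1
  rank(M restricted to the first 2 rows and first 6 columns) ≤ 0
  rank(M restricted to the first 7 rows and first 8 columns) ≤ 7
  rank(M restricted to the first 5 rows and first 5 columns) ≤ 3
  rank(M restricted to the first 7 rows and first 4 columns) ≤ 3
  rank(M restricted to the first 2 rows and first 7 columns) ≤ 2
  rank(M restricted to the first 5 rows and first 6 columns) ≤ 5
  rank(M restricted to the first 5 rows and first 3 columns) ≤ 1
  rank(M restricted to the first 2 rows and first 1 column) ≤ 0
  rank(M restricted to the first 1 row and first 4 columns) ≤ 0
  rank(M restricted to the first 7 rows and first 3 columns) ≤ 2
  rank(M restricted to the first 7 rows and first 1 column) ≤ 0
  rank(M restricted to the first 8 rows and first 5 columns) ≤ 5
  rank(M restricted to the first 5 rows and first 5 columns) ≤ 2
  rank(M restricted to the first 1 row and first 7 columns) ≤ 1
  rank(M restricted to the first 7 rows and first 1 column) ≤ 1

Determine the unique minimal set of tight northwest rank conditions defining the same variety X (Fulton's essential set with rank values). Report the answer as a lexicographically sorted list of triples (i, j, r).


Reconstructing r_w from the 25 given conditions:

  0  0  0  0  0  0  1  1
  0  0  0  0  0  0  1  2
  0  1  1  1  1  1  2  3
  0  1  1  1  1  2  3  4
  0  1  1  2  2  3  4  5
  0  1  2  3  3  4  5  6
  0  1  2  3  4  5  6  7
  1  2  3  4  5  6  7  8

reading off 1-entries of Δ²R: w = (7, 8, 2, 6, 4, 3, 5, 1).

ℓ(w)=21; the 4 essential cells (i,j,r):

[(2, 6, 0), (4, 5, 1), (5, 3, 1), (7, 1, 0)]


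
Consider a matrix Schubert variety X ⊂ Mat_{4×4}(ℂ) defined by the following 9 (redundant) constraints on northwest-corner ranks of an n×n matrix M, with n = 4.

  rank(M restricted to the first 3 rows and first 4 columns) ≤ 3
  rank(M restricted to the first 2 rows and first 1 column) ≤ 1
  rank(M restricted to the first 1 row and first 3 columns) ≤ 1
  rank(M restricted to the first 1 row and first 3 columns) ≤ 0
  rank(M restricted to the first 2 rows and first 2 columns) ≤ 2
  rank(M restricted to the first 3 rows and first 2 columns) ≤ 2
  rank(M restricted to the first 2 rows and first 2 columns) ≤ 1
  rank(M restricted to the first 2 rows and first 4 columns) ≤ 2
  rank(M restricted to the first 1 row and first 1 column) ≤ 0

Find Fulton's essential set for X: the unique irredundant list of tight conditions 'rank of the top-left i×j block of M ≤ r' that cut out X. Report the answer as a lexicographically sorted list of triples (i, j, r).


Recovering R(i,j) via the rank-extension bound from the 9 conditions:

  i=1: 0, 0, 0, 1
  i=2: 1, 1, 1, 2
  i=3: 1, 2, 2, 3
  i=4: 1, 2, 3, 4

hence w(1..4) = (4, 1, 2, 3).

Fulton essential set (1 of the 3 Rothe cells):

[(1, 3, 0)]


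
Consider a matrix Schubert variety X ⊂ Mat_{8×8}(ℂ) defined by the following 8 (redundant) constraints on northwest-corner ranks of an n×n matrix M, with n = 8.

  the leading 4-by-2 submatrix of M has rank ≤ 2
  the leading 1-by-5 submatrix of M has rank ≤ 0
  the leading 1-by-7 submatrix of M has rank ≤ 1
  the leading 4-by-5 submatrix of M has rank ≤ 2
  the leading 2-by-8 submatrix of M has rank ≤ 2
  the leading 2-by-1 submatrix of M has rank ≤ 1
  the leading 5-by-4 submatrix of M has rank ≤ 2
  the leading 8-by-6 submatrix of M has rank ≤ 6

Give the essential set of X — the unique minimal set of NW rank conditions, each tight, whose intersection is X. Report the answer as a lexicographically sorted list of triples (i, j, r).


Rank table r_w(8×8) implied by the 8 constraints:

  R[1]: 0 0 0 0 0 1 1 1
  R[2]: 1 1 1 1 1 2 2 2
  R[3]: 1 2 2 2 2 3 3 3
  R[4]: 1 2 2 2 2 3 4 4
  R[5]: 1 2 2 2 3 4 5 5
  R[6]: 1 2 3 3 4 5 6 6
  R[7]: 1 2 3 4 5 6 7 7
  R[8]: 1 2 3 4 5 6 7 8

so w = (6, 1, 2, 7, 5, 3, 4, 8).

|D(w)|=10, |Ess(w)|=3:

[(1, 5, 0), (4, 5, 2), (5, 4, 2)]


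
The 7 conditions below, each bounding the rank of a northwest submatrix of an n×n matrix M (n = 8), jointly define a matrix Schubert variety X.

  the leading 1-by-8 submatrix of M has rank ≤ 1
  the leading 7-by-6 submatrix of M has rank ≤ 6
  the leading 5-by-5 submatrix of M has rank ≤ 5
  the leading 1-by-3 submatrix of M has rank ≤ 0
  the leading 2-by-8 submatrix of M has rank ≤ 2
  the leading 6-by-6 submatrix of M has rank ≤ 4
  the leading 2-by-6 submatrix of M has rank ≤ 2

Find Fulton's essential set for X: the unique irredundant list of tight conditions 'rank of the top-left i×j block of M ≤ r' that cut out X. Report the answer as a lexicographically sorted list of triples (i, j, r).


Propagating the 7 rank bounds to every northwest block:

  row 1: 0 0 0 1 1 1 1 1
  row 2: 1 1 1 2 2 2 2 2
  row 3: 1 2 2 3 3 3 3 3
  row 4: 1 2 3 4 4 4 4 4
  row 5: 1 2 3 4 4 4 5 5
  row 6: 1 2 3 4 4 4 5 6
  row 7: 1 2 3 4 5 5 6 7
  row 8: 1 2 3 4 5 6 7 8

reading off 1-entries of Δ²R: w = (4, 1, 2, 3, 7, 8, 5, 6).

D(w) has 7 cells with 2 SE-corners; essential set:

[(1, 3, 0), (6, 6, 4)]


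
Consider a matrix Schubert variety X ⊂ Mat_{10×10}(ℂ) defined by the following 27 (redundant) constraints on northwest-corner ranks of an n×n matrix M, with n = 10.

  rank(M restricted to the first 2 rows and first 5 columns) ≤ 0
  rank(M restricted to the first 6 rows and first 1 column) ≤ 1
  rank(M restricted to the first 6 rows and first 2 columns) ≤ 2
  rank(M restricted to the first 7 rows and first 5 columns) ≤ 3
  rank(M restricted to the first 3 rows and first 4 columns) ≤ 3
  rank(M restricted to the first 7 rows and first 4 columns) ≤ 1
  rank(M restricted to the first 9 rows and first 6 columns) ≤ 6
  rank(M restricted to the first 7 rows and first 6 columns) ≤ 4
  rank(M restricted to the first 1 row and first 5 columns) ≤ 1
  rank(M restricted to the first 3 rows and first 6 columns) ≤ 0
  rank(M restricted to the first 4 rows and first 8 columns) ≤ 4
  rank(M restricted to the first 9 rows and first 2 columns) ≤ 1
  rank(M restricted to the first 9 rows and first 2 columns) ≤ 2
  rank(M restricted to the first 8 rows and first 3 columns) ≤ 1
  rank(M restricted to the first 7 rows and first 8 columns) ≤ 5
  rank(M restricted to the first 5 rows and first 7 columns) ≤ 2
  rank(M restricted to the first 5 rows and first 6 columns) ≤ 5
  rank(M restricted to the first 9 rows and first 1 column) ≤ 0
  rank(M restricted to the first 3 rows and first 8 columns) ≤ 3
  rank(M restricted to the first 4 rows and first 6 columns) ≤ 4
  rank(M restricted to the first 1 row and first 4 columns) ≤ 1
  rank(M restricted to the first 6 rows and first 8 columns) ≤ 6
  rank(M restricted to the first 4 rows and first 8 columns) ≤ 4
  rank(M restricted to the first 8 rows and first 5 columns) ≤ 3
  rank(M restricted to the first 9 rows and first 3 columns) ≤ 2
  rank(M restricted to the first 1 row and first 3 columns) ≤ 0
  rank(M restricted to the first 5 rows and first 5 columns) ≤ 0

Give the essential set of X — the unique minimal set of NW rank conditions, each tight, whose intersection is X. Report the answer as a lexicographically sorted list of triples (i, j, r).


The tightest implied rank at each (i,j), from the 27 conditions:

  R[1]: 0, 0, 0, 0, 0, 0, 1, 1, 1, 1
  R[2]: 0, 0, 0, 0, 0, 0, 1, 2, 2, 2
  R[3]: 0, 0, 0, 0, 0, 0, 1, 2, 3, 3
  R[4]: 0, 0, 0, 0, 0, 1, 2, 3, 4, 4
  R[5]: 0, 0, 0, 0, 0, 1, 2, 3, 4, 5
  R[6]: 0, 1, 1, 1, 1, 2, 3, 4, 5, 6
  R[7]: 0, 1, 1, 1, 2, 3, 4, 5, 6, 7
  R[8]: 0, 1, 1, 2, 3, 4, 5, 6, 7, 8
  R[9]: 0, 1, 2, 3, 4, 5, 6, 7, 8, 9
  R[10]: 1, 2, 3, 4, 5, 6, 7, 8, 9, 10

giving w = (7, 8, 9, 6, 10, 2, 5, 4, 3, 1) via Δ²R.

|D(w)|=35, |Ess(w)|=5:

[(3, 6, 0), (5, 5, 0), (7, 4, 1), (8, 3, 1), (9, 1, 0)]


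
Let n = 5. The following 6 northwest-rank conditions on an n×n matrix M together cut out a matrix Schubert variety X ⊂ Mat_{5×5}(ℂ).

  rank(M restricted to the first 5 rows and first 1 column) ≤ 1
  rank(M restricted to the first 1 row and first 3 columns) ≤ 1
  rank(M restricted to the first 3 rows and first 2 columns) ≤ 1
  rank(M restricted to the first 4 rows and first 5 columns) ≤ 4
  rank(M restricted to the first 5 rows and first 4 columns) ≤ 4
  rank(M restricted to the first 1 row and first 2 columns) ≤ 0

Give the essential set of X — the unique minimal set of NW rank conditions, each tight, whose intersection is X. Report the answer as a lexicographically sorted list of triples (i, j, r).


Propagating the 6 rank bounds to every northwest block:

  row 1: 0, 0, 1, 1, 1
  row 2: 1, 1, 2, 2, 2
  row 3: 1, 1, 2, 3, 3
  row 4: 1, 2, 3, 4, 4
  row 5: 1, 2, 3, 4, 5

reading off 1-entries of Δ²R: w = (3, 1, 4, 2, 5).

Rothe diagram D(w) (3 cells), 2 SE-corners (essential conditions):

[(1, 2, 0), (3, 2, 1)]


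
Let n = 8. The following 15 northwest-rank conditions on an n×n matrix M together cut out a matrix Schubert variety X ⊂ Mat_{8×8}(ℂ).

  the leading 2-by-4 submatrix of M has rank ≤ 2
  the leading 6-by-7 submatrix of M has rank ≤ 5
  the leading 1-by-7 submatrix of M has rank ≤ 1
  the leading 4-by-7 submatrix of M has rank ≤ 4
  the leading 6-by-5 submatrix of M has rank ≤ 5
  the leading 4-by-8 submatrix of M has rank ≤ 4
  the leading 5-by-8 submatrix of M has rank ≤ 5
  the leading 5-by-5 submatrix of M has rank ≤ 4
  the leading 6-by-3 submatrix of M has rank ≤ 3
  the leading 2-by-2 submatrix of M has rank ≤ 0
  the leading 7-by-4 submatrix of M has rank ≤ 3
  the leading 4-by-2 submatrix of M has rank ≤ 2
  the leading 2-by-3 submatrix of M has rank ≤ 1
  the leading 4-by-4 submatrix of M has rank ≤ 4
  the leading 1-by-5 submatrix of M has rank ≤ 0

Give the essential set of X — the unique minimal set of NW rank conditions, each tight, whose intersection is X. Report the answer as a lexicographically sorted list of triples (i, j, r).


Rank table r_w(8×8) implied by the 15 constraints:

  i=1: 0 | 0 | 0 | 0 | 0 | 1 | 1 | 1
  i=2: 0 | 0 | 1 | 1 | 1 | 2 | 2 | 2
  i=3: 1 | 1 | 2 | 2 | 2 | 3 | 3 | 3
  i=4: 1 | 2 | 3 | 3 | 3 | 4 | 4 | 4
  i=5: 1 | 2 | 3 | 3 | 4 | 5 | 5 | 5
  i=6: 1 | 2 | 3 | 3 | 4 | 5 | 5 | 6
  i=7: 1 | 2 | 3 | 3 | 4 | 5 | 6 | 7
  i=8: 1 | 2 | 3 | 4 | 5 | 6 | 7 | 8

the unique w with this rank table is (6, 3, 1, 2, 5, 8, 7, 4).

ℓ(w)=11; the 4 essential cells (i,j,r):

[(1, 5, 0), (2, 2, 0), (6, 7, 5), (7, 4, 3)]


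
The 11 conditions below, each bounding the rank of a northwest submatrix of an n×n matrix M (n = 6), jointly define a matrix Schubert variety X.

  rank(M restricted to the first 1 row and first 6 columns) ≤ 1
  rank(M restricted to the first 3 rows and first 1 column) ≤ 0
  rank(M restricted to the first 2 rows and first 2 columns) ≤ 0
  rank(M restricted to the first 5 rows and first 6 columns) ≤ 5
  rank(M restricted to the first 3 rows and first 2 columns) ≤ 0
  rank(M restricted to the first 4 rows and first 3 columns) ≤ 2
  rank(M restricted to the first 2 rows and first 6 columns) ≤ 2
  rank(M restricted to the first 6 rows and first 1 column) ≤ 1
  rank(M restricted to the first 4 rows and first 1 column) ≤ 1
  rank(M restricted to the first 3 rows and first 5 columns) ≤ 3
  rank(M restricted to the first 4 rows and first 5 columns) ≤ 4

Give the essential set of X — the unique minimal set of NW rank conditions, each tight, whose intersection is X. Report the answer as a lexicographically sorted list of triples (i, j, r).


Recovering R(i,j) via the rank-extension bound from the 11 conditions:

  row 1: 0 0 1 1 1 1
  row 2: 0 0 1 2 2 2
  row 3: 0 0 1 2 3 3
  row 4: 1 1 2 3 4 4
  row 5: 1 2 3 4 5 5
  row 6: 1 2 3 4 5 6

reading off 1-entries of Δ²R: w = (3, 4, 5, 1, 2, 6).

D(w) has 6 cells with 1 SE-corner; essential set:

[(3, 2, 0)]


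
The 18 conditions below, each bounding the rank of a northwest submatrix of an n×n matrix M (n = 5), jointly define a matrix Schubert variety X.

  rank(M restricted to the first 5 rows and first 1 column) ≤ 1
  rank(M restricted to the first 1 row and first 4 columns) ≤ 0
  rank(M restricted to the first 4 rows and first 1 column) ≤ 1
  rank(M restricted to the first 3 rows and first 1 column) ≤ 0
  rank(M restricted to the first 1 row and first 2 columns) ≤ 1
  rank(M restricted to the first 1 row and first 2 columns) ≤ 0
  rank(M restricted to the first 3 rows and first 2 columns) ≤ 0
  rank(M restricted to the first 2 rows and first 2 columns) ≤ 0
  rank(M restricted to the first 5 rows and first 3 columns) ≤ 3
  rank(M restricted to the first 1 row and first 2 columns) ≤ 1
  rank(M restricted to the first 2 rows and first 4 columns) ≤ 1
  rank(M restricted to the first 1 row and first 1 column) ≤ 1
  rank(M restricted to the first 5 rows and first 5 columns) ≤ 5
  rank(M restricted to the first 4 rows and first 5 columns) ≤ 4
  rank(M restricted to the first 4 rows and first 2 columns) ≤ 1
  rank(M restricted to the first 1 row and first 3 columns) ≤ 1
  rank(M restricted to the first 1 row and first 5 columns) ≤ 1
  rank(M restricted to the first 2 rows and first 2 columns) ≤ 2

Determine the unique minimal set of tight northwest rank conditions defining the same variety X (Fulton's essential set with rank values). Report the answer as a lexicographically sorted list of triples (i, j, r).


The tightest implied rank at each (i,j), from the 18 conditions:

  0, 0, 0, 0, 1
  0, 0, 1, 1, 2
  0, 0, 1, 2, 3
  1, 1, 2, 3, 4
  1, 2, 3, 4, 5

reading off 1-entries of Δ²R: w = (5, 3, 4, 1, 2).

2 SE-corners of the 8-cell Rothe diagram give Ess(w):

[(1, 4, 0), (3, 2, 0)]


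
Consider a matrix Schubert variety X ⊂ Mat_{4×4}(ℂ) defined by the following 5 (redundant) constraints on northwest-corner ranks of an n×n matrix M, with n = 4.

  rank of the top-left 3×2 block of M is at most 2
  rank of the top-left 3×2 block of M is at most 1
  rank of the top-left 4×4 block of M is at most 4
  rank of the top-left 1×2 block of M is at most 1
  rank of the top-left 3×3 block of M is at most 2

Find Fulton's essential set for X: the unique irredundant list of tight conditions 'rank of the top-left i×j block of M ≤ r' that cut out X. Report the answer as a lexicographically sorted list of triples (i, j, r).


Computing R[i][j] = min implied NW-rank bound (n=4, 5 conditions):

  R[1]: 1, 1, 1, 1
  R[2]: 1, 1, 2, 2
  R[3]: 1, 1, 2, 3
  R[4]: 1, 2, 3, 4

second differences of R give the permutation w = (1, 3, 4, 2).

1 SE-corner of the 2-cell Rothe diagram gives Ess(w):

[(3, 2, 1)]


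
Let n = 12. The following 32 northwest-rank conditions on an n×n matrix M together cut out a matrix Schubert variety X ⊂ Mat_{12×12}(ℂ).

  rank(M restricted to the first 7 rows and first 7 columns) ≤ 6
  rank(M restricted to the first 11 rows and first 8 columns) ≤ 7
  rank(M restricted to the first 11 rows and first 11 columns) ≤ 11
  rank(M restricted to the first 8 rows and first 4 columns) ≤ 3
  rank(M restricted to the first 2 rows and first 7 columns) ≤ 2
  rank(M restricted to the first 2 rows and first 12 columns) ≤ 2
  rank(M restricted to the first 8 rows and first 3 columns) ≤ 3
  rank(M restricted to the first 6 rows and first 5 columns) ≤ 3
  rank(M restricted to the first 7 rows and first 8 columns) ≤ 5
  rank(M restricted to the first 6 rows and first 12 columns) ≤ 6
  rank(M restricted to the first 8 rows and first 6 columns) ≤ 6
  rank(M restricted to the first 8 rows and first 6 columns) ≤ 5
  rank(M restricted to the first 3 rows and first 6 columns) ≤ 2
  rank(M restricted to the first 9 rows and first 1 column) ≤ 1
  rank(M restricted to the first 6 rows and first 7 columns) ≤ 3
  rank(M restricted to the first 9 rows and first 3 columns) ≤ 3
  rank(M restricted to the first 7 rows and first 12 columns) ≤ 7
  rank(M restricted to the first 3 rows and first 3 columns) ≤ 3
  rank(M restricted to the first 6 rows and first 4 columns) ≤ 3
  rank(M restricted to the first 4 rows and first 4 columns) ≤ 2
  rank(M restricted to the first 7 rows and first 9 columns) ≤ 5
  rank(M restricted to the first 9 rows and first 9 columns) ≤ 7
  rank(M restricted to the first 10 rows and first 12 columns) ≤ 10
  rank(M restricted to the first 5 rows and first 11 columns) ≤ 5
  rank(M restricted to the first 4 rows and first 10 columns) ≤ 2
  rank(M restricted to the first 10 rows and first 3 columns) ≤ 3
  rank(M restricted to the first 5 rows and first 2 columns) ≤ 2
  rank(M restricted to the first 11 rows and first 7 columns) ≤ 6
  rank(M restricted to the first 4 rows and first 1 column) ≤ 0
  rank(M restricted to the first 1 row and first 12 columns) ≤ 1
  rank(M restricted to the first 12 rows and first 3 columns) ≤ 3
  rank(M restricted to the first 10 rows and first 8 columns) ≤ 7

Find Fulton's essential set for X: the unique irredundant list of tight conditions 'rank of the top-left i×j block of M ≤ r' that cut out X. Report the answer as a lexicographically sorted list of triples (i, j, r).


Rank table r_w(12×12) implied by the 32 constraints:

  i=1: 0 1 1 1 1 1 1 1 1 1 1 1
  i=2: 0 1 2 2 2 2 2 2 2 2 2 2
  i=3: 0 1 2 2 2 2 2 2 2 2 3 3
  i=4: 0 1 2 2 2 2 2 2 2 2 3 4
  i=5: 1 2 3 3 3 3 3 3 3 3 4 5
  i=6: 1 2 3 3 3 3 3 4 4 4 5 6
  i=7: 1 2 3 3 4 4 4 5 5 5 6 7
  i=8: 1 2 3 3 4 5 5 6 6 6 7 8
  i=9: 1 2 3 4 5 6 6 7 7 7 8 9
  i=10: 1 2 3 4 5 6 6 7 8 8 9 10
  i=11: 1 2 3 4 5 6 6 7 8 9 10 11
  i=12: 1 2 3 4 5 6 7 8 9 10 11 12

the unique w with this rank table is (2, 3, 11, 12, 1, 8, 5, 6, 4, 9, 10, 7).

D(w) has 26 cells with 5 SE-corners; essential set:

[(4, 1, 0), (4, 10, 2), (6, 7, 3), (8, 4, 3), (11, 7, 6)]
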